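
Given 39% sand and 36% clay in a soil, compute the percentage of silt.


Step 1: sand + silt + clay = 100%
Step 2: silt = 100 - sand - clay
Step 3: silt = 100 - 39 - 36
Step 4: silt = 25%

25


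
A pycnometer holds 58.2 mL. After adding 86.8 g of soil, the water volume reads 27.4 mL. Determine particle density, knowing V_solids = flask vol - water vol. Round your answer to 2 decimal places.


Step 1: Volume of solids = flask volume - water volume with soil
Step 2: V_solids = 58.2 - 27.4 = 30.8 mL
Step 3: Particle density = mass / V_solids = 86.8 / 30.8 = 2.82 g/cm^3

2.82


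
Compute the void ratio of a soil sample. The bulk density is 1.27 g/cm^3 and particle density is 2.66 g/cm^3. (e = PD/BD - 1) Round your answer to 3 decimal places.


Step 1: e = PD / BD - 1
Step 2: e = 2.66 / 1.27 - 1
Step 3: e = 2.09449 - 1
Step 4: e = 1.094

1.094


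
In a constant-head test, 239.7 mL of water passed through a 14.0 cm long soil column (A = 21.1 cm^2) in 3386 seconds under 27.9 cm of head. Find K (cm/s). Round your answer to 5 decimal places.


Step 1: K = Q * L / (A * t * h)
Step 2: Numerator = 239.7 * 14.0 = 3355.8
Step 3: Denominator = 21.1 * 3386 * 27.9 = 1993304.34
Step 4: K = 3355.8 / 1993304.34 = 0.00168 cm/s

0.00168


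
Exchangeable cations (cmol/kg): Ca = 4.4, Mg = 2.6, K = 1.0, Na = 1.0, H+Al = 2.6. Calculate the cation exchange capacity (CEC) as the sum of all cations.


Step 1: CEC = Ca + Mg + K + Na + (H+Al)
Step 2: CEC = 4.4 + 2.6 + 1.0 + 1.0 + 2.6
Step 3: CEC = 11.6 cmol/kg

11.6


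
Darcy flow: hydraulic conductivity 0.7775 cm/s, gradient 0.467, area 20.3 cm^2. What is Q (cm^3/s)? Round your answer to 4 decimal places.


Step 1: Apply Darcy's law: Q = K * i * A
Step 2: Q = 0.7775 * 0.467 * 20.3
Step 3: Q = 7.3708 cm^3/s

7.3708


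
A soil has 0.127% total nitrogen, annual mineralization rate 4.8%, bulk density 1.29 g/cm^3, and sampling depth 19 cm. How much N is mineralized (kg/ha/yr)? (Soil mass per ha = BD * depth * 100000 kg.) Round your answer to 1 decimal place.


Step 1: Soil mass per ha = BD * depth * 100000 = 1.29 * 19 * 100000 = 2451000 kg
Step 2: Total N pool = soil mass * N%/100 = 2451000 * 0.127/100 = 3112.77 kg/ha
Step 3: N mineralized = N pool * rate%/100 = 3112.77 * 4.8/100 = 149.4 kg/ha/yr

149.4


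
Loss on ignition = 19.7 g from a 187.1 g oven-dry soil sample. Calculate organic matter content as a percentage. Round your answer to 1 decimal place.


Step 1: OM% = 100 * LOI / sample mass
Step 2: OM = 100 * 19.7 / 187.1
Step 3: OM = 10.5%

10.5


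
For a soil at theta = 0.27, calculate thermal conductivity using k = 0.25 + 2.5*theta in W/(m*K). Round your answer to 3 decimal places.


Step 1: k = 0.25 + 2.5 * theta
Step 2: k = 0.25 + 2.5 * 0.27
Step 3: k = 0.25 + 0.675
Step 4: k = 0.925 W/(m*K)

0.925


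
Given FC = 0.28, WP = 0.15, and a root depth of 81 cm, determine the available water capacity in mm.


Step 1: Available water = (FC - WP) * depth * 10
Step 2: AW = (0.28 - 0.15) * 81 * 10
Step 3: AW = 0.13 * 81 * 10
Step 4: AW = 105.3 mm

105.3


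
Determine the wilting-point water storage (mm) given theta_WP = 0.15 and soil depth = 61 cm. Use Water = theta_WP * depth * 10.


Step 1: Water (mm) = theta_WP * depth * 10
Step 2: Water = 0.15 * 61 * 10
Step 3: Water = 91.5 mm

91.5


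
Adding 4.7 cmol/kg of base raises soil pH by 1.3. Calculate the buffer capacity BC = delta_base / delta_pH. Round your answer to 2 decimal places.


Step 1: BC = change in base / change in pH
Step 2: BC = 4.7 / 1.3
Step 3: BC = 3.62 cmol/(kg*pH unit)

3.62


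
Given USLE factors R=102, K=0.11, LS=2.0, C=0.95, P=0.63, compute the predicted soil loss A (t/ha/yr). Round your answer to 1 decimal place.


Step 1: A = R * K * LS * C * P
Step 2: R * K = 102 * 0.11 = 11.22
Step 3: (R*K) * LS = 11.22 * 2.0 = 22.44
Step 4: * C * P = 22.44 * 0.95 * 0.63 = 13.4
Step 5: A = 13.4 t/(ha*yr)

13.4


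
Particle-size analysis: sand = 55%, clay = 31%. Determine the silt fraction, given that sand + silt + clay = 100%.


Step 1: sand + silt + clay = 100%
Step 2: silt = 100 - sand - clay
Step 3: silt = 100 - 55 - 31
Step 4: silt = 14%

14


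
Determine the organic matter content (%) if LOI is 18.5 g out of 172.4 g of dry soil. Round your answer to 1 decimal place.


Step 1: OM% = 100 * LOI / sample mass
Step 2: OM = 100 * 18.5 / 172.4
Step 3: OM = 10.7%

10.7


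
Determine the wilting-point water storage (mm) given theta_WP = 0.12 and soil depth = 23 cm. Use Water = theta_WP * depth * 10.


Step 1: Water (mm) = theta_WP * depth * 10
Step 2: Water = 0.12 * 23 * 10
Step 3: Water = 27.6 mm

27.6


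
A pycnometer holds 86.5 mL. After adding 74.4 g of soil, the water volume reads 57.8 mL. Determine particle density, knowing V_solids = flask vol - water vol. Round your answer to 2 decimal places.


Step 1: Volume of solids = flask volume - water volume with soil
Step 2: V_solids = 86.5 - 57.8 = 28.7 mL
Step 3: Particle density = mass / V_solids = 74.4 / 28.7 = 2.59 g/cm^3

2.59


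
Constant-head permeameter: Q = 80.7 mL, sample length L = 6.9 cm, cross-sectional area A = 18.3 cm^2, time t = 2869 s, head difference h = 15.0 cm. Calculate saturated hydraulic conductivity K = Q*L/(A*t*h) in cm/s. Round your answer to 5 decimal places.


Step 1: K = Q * L / (A * t * h)
Step 2: Numerator = 80.7 * 6.9 = 556.83
Step 3: Denominator = 18.3 * 2869 * 15.0 = 787540.5
Step 4: K = 556.83 / 787540.5 = 0.00071 cm/s

0.00071


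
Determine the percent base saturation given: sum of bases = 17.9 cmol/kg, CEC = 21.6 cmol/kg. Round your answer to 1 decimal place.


Step 1: BS = 100 * (sum of bases) / CEC
Step 2: BS = 100 * 17.9 / 21.6
Step 3: BS = 82.9%

82.9


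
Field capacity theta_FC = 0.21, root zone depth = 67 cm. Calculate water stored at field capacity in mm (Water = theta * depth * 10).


Step 1: Water (mm) = theta_FC * depth (cm) * 10
Step 2: Water = 0.21 * 67 * 10
Step 3: Water = 140.7 mm

140.7


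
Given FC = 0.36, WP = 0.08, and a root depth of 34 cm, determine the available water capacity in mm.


Step 1: Available water = (FC - WP) * depth * 10
Step 2: AW = (0.36 - 0.08) * 34 * 10
Step 3: AW = 0.28 * 34 * 10
Step 4: AW = 95.2 mm

95.2


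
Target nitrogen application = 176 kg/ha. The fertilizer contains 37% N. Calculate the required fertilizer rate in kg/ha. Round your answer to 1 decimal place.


Step 1: Fertilizer rate = target N / (N content / 100)
Step 2: Rate = 176 / (37 / 100)
Step 3: Rate = 176 / 0.37
Step 4: Rate = 475.7 kg/ha

475.7


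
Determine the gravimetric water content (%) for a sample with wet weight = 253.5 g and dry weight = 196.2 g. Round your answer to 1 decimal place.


Step 1: Water mass = wet - dry = 253.5 - 196.2 = 57.3 g
Step 2: w = 100 * water mass / dry mass
Step 3: w = 100 * 57.3 / 196.2 = 29.2%

29.2


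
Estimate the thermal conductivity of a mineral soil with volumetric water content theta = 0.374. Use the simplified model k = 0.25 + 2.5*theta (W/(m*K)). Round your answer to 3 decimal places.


Step 1: k = 0.25 + 2.5 * theta
Step 2: k = 0.25 + 2.5 * 0.374
Step 3: k = 0.25 + 0.935
Step 4: k = 1.185 W/(m*K)

1.185


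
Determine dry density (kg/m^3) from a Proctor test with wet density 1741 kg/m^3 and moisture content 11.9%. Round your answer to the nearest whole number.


Step 1: Dry density = wet density / (1 + w/100)
Step 2: Dry density = 1741 / (1 + 11.9/100)
Step 3: Dry density = 1741 / 1.119
Step 4: Dry density = 1556 kg/m^3

1556


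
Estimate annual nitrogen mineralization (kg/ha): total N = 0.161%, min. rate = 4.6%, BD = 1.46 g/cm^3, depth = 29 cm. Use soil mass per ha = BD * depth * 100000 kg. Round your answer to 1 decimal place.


Step 1: Soil mass per ha = BD * depth * 100000 = 1.46 * 29 * 100000 = 4234000 kg
Step 2: Total N pool = soil mass * N%/100 = 4234000 * 0.161/100 = 6816.74 kg/ha
Step 3: N mineralized = N pool * rate%/100 = 6816.74 * 4.6/100 = 313.6 kg/ha/yr

313.6


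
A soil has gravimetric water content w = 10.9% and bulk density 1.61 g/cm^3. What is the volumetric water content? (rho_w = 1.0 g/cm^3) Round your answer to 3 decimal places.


Step 1: theta = (w / 100) * BD / rho_w
Step 2: theta = (10.9 / 100) * 1.61 / 1.0
Step 3: theta = 0.109 * 1.61
Step 4: theta = 0.175

0.175


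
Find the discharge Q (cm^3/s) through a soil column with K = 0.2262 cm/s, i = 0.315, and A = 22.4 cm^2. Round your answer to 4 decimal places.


Step 1: Apply Darcy's law: Q = K * i * A
Step 2: Q = 0.2262 * 0.315 * 22.4
Step 3: Q = 1.5961 cm^3/s

1.5961


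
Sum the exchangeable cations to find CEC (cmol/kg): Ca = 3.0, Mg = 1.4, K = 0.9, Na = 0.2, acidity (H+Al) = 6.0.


Step 1: CEC = Ca + Mg + K + Na + (H+Al)
Step 2: CEC = 3.0 + 1.4 + 0.9 + 0.2 + 6.0
Step 3: CEC = 11.5 cmol/kg

11.5


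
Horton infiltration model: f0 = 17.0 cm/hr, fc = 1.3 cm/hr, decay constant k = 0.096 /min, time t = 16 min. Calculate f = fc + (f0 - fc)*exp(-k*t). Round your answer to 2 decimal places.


Step 1: f = fc + (f0 - fc) * exp(-k * t)
Step 2: exp(-0.096 * 16) = 0.21524
Step 3: f = 1.3 + (17.0 - 1.3) * 0.21524
Step 4: f = 1.3 + 15.7 * 0.21524
Step 5: f = 4.68 cm/hr

4.68


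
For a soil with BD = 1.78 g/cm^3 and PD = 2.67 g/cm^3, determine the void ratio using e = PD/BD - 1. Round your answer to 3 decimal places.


Step 1: e = PD / BD - 1
Step 2: e = 2.67 / 1.78 - 1
Step 3: e = 1.5 - 1
Step 4: e = 0.5

0.5


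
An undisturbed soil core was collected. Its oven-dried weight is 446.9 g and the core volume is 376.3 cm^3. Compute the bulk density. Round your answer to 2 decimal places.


Step 1: Identify the formula: BD = dry mass / volume
Step 2: Substitute values: BD = 446.9 / 376.3
Step 3: BD = 1.19 g/cm^3

1.19


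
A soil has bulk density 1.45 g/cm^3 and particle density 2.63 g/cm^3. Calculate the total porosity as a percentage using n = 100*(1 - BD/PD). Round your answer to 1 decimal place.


Step 1: Formula: n = 100 * (1 - BD / PD)
Step 2: n = 100 * (1 - 1.45 / 2.63)
Step 3: n = 100 * (1 - 0.55133)
Step 4: n = 44.9%

44.9


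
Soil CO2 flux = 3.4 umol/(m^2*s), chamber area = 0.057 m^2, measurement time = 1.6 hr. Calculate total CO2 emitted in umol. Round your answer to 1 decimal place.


Step 1: Convert time to seconds: 1.6 hr * 3600 = 5760.0 s
Step 2: Total = flux * area * time_s
Step 3: Total = 3.4 * 0.057 * 5760.0
Step 4: Total = 1116.3 umol

1116.3


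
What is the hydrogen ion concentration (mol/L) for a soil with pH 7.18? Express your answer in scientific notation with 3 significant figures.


Step 1: [H+] = 10^(-pH)
Step 2: [H+] = 10^(-7.18)
Step 3: [H+] = 6.61e-08 mol/L

6.61e-08


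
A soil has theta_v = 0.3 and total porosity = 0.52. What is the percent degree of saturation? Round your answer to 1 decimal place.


Step 1: S = 100 * theta_v / n
Step 2: S = 100 * 0.3 / 0.52
Step 3: S = 57.7%

57.7


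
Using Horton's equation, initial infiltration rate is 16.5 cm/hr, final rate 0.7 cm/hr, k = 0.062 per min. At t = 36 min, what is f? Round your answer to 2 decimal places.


Step 1: f = fc + (f0 - fc) * exp(-k * t)
Step 2: exp(-0.062 * 36) = 0.107314
Step 3: f = 0.7 + (16.5 - 0.7) * 0.107314
Step 4: f = 0.7 + 15.8 * 0.107314
Step 5: f = 2.4 cm/hr

2.4


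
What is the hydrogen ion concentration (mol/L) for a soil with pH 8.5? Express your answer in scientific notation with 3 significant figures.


Step 1: [H+] = 10^(-pH)
Step 2: [H+] = 10^(-8.5)
Step 3: [H+] = 3.16e-09 mol/L

3.16e-09


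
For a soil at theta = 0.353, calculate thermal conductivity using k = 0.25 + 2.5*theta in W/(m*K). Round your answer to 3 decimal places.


Step 1: k = 0.25 + 2.5 * theta
Step 2: k = 0.25 + 2.5 * 0.353
Step 3: k = 0.25 + 0.883
Step 4: k = 1.133 W/(m*K)

1.133


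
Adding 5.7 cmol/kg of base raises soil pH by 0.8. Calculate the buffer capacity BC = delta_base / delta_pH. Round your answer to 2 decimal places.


Step 1: BC = change in base / change in pH
Step 2: BC = 5.7 / 0.8
Step 3: BC = 7.13 cmol/(kg*pH unit)

7.13


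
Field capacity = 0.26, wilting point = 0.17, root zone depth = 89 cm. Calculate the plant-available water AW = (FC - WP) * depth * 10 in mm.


Step 1: Available water = (FC - WP) * depth * 10
Step 2: AW = (0.26 - 0.17) * 89 * 10
Step 3: AW = 0.09 * 89 * 10
Step 4: AW = 80.1 mm

80.1


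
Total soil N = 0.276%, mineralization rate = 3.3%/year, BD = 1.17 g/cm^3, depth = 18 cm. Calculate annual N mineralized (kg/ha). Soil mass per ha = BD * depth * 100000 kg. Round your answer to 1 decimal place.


Step 1: Soil mass per ha = BD * depth * 100000 = 1.17 * 18 * 100000 = 2106000 kg
Step 2: Total N pool = soil mass * N%/100 = 2106000 * 0.276/100 = 5812.56 kg/ha
Step 3: N mineralized = N pool * rate%/100 = 5812.56 * 3.3/100 = 191.8 kg/ha/yr

191.8


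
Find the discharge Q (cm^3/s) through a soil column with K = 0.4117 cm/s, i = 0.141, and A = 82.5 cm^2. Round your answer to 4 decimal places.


Step 1: Apply Darcy's law: Q = K * i * A
Step 2: Q = 0.4117 * 0.141 * 82.5
Step 3: Q = 4.7891 cm^3/s

4.7891


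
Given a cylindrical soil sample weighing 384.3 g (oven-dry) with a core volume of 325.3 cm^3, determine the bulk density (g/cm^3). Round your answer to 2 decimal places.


Step 1: Identify the formula: BD = dry mass / volume
Step 2: Substitute values: BD = 384.3 / 325.3
Step 3: BD = 1.18 g/cm^3

1.18


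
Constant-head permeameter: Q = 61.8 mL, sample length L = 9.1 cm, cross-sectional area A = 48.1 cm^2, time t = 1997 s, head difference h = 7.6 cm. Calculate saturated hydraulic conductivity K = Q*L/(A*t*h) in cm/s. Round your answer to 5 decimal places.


Step 1: K = Q * L / (A * t * h)
Step 2: Numerator = 61.8 * 9.1 = 562.38
Step 3: Denominator = 48.1 * 1997 * 7.6 = 730023.32
Step 4: K = 562.38 / 730023.32 = 0.00077 cm/s

0.00077


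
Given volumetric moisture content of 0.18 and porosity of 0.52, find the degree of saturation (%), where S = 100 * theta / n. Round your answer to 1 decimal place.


Step 1: S = 100 * theta_v / n
Step 2: S = 100 * 0.18 / 0.52
Step 3: S = 34.6%

34.6


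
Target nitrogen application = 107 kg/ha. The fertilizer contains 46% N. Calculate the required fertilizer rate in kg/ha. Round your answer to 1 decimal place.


Step 1: Fertilizer rate = target N / (N content / 100)
Step 2: Rate = 107 / (46 / 100)
Step 3: Rate = 107 / 0.46
Step 4: Rate = 232.6 kg/ha

232.6


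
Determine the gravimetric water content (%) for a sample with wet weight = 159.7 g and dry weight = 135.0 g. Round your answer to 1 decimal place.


Step 1: Water mass = wet - dry = 159.7 - 135.0 = 24.7 g
Step 2: w = 100 * water mass / dry mass
Step 3: w = 100 * 24.7 / 135.0 = 18.3%

18.3


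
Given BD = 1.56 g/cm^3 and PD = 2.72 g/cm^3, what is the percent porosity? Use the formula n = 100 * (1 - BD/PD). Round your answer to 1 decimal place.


Step 1: Formula: n = 100 * (1 - BD / PD)
Step 2: n = 100 * (1 - 1.56 / 2.72)
Step 3: n = 100 * (1 - 0.57353)
Step 4: n = 42.6%

42.6


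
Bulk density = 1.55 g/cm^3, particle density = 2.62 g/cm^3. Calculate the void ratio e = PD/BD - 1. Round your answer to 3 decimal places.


Step 1: e = PD / BD - 1
Step 2: e = 2.62 / 1.55 - 1
Step 3: e = 1.69032 - 1
Step 4: e = 0.69

0.69


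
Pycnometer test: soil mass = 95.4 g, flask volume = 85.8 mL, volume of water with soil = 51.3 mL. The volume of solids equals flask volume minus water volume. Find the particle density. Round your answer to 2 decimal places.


Step 1: Volume of solids = flask volume - water volume with soil
Step 2: V_solids = 85.8 - 51.3 = 34.5 mL
Step 3: Particle density = mass / V_solids = 95.4 / 34.5 = 2.77 g/cm^3

2.77


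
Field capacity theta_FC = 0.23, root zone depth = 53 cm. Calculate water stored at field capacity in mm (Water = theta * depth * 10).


Step 1: Water (mm) = theta_FC * depth (cm) * 10
Step 2: Water = 0.23 * 53 * 10
Step 3: Water = 121.9 mm

121.9


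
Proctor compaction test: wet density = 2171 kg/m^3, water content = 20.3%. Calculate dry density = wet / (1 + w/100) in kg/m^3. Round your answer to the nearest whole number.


Step 1: Dry density = wet density / (1 + w/100)
Step 2: Dry density = 2171 / (1 + 20.3/100)
Step 3: Dry density = 2171 / 1.203
Step 4: Dry density = 1805 kg/m^3

1805


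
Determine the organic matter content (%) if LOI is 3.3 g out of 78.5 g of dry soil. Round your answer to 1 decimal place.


Step 1: OM% = 100 * LOI / sample mass
Step 2: OM = 100 * 3.3 / 78.5
Step 3: OM = 4.2%

4.2


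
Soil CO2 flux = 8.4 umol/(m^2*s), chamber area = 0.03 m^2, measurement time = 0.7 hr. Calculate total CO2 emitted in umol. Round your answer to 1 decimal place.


Step 1: Convert time to seconds: 0.7 hr * 3600 = 2520.0 s
Step 2: Total = flux * area * time_s
Step 3: Total = 8.4 * 0.03 * 2520.0
Step 4: Total = 635.0 umol

635.0


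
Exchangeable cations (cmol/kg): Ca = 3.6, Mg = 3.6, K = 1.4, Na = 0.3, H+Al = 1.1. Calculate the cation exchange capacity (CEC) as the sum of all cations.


Step 1: CEC = Ca + Mg + K + Na + (H+Al)
Step 2: CEC = 3.6 + 3.6 + 1.4 + 0.3 + 1.1
Step 3: CEC = 10.0 cmol/kg

10.0


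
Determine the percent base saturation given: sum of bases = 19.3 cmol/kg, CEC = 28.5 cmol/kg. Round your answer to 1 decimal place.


Step 1: BS = 100 * (sum of bases) / CEC
Step 2: BS = 100 * 19.3 / 28.5
Step 3: BS = 67.7%

67.7


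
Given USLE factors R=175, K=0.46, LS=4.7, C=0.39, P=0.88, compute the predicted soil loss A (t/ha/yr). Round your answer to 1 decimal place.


Step 1: A = R * K * LS * C * P
Step 2: R * K = 175 * 0.46 = 80.5
Step 3: (R*K) * LS = 80.5 * 4.7 = 378.35
Step 4: * C * P = 378.35 * 0.39 * 0.88 = 129.8
Step 5: A = 129.8 t/(ha*yr)

129.8


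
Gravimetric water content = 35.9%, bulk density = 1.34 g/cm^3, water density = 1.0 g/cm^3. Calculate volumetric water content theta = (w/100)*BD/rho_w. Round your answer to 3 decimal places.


Step 1: theta = (w / 100) * BD / rho_w
Step 2: theta = (35.9 / 100) * 1.34 / 1.0
Step 3: theta = 0.359 * 1.34
Step 4: theta = 0.481

0.481


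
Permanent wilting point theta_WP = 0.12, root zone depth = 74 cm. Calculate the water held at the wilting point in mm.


Step 1: Water (mm) = theta_WP * depth * 10
Step 2: Water = 0.12 * 74 * 10
Step 3: Water = 88.8 mm

88.8


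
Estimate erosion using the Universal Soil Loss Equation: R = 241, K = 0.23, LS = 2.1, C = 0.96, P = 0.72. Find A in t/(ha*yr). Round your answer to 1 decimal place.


Step 1: A = R * K * LS * C * P
Step 2: R * K = 241 * 0.23 = 55.43
Step 3: (R*K) * LS = 55.43 * 2.1 = 116.403
Step 4: * C * P = 116.403 * 0.96 * 0.72 = 80.5
Step 5: A = 80.5 t/(ha*yr)

80.5


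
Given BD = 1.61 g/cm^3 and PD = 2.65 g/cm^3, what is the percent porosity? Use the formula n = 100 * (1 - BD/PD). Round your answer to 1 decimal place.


Step 1: Formula: n = 100 * (1 - BD / PD)
Step 2: n = 100 * (1 - 1.61 / 2.65)
Step 3: n = 100 * (1 - 0.60755)
Step 4: n = 39.2%

39.2


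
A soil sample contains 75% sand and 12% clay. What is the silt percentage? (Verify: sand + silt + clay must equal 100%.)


Step 1: sand + silt + clay = 100%
Step 2: silt = 100 - sand - clay
Step 3: silt = 100 - 75 - 12
Step 4: silt = 13%

13


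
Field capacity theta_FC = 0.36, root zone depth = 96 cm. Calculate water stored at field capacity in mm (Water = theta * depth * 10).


Step 1: Water (mm) = theta_FC * depth (cm) * 10
Step 2: Water = 0.36 * 96 * 10
Step 3: Water = 345.6 mm

345.6


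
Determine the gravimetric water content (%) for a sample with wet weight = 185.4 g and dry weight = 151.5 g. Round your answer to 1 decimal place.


Step 1: Water mass = wet - dry = 185.4 - 151.5 = 33.9 g
Step 2: w = 100 * water mass / dry mass
Step 3: w = 100 * 33.9 / 151.5 = 22.4%

22.4


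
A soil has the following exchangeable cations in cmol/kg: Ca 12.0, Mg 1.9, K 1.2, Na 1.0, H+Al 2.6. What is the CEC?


Step 1: CEC = Ca + Mg + K + Na + (H+Al)
Step 2: CEC = 12.0 + 1.9 + 1.2 + 1.0 + 2.6
Step 3: CEC = 18.7 cmol/kg

18.7


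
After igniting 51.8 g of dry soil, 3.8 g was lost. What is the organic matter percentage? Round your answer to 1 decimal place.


Step 1: OM% = 100 * LOI / sample mass
Step 2: OM = 100 * 3.8 / 51.8
Step 3: OM = 7.3%

7.3


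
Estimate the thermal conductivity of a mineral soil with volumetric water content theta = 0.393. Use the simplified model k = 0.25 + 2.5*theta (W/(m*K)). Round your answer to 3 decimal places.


Step 1: k = 0.25 + 2.5 * theta
Step 2: k = 0.25 + 2.5 * 0.393
Step 3: k = 0.25 + 0.983
Step 4: k = 1.233 W/(m*K)

1.233


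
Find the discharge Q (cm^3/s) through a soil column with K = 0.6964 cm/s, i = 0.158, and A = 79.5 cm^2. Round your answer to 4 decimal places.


Step 1: Apply Darcy's law: Q = K * i * A
Step 2: Q = 0.6964 * 0.158 * 79.5
Step 3: Q = 8.7475 cm^3/s

8.7475


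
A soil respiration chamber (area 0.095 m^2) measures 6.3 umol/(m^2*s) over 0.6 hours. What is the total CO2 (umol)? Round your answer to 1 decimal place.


Step 1: Convert time to seconds: 0.6 hr * 3600 = 2160.0 s
Step 2: Total = flux * area * time_s
Step 3: Total = 6.3 * 0.095 * 2160.0
Step 4: Total = 1292.8 umol

1292.8


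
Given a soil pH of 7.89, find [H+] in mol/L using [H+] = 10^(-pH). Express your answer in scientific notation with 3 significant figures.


Step 1: [H+] = 10^(-pH)
Step 2: [H+] = 10^(-7.89)
Step 3: [H+] = 1.29e-08 mol/L

1.29e-08


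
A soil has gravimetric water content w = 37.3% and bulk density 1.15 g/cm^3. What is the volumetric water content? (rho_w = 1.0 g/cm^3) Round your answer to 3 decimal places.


Step 1: theta = (w / 100) * BD / rho_w
Step 2: theta = (37.3 / 100) * 1.15 / 1.0
Step 3: theta = 0.373 * 1.15
Step 4: theta = 0.429

0.429


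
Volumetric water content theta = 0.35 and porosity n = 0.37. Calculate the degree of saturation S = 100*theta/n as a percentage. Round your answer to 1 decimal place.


Step 1: S = 100 * theta_v / n
Step 2: S = 100 * 0.35 / 0.37
Step 3: S = 94.6%

94.6


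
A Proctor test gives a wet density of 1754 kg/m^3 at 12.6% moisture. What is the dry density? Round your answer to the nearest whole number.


Step 1: Dry density = wet density / (1 + w/100)
Step 2: Dry density = 1754 / (1 + 12.6/100)
Step 3: Dry density = 1754 / 1.126
Step 4: Dry density = 1558 kg/m^3

1558


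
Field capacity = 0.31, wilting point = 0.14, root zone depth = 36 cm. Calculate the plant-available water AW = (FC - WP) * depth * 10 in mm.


Step 1: Available water = (FC - WP) * depth * 10
Step 2: AW = (0.31 - 0.14) * 36 * 10
Step 3: AW = 0.17 * 36 * 10
Step 4: AW = 61.2 mm

61.2


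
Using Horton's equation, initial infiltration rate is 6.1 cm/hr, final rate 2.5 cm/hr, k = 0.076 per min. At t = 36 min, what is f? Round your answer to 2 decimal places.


Step 1: f = fc + (f0 - fc) * exp(-k * t)
Step 2: exp(-0.076 * 36) = 0.064829
Step 3: f = 2.5 + (6.1 - 2.5) * 0.064829
Step 4: f = 2.5 + 3.6 * 0.064829
Step 5: f = 2.73 cm/hr

2.73


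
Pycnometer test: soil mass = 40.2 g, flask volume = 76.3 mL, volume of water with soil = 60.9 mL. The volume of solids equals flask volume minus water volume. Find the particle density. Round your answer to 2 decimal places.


Step 1: Volume of solids = flask volume - water volume with soil
Step 2: V_solids = 76.3 - 60.9 = 15.4 mL
Step 3: Particle density = mass / V_solids = 40.2 / 15.4 = 2.61 g/cm^3

2.61


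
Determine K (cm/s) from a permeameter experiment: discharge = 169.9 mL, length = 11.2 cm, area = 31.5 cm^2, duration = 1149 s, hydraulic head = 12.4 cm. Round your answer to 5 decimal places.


Step 1: K = Q * L / (A * t * h)
Step 2: Numerator = 169.9 * 11.2 = 1902.88
Step 3: Denominator = 31.5 * 1149 * 12.4 = 448799.4
Step 4: K = 1902.88 / 448799.4 = 0.00424 cm/s

0.00424


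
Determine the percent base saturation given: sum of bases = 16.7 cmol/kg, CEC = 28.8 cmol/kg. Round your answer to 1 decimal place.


Step 1: BS = 100 * (sum of bases) / CEC
Step 2: BS = 100 * 16.7 / 28.8
Step 3: BS = 58.0%

58.0


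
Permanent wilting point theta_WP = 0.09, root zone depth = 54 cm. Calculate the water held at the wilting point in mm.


Step 1: Water (mm) = theta_WP * depth * 10
Step 2: Water = 0.09 * 54 * 10
Step 3: Water = 48.6 mm

48.6


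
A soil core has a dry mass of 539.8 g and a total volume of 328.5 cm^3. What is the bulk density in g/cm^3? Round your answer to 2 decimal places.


Step 1: Identify the formula: BD = dry mass / volume
Step 2: Substitute values: BD = 539.8 / 328.5
Step 3: BD = 1.64 g/cm^3

1.64


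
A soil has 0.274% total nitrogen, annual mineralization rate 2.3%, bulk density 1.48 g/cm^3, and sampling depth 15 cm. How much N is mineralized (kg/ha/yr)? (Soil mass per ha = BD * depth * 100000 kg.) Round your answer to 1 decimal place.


Step 1: Soil mass per ha = BD * depth * 100000 = 1.48 * 15 * 100000 = 2220000 kg
Step 2: Total N pool = soil mass * N%/100 = 2220000 * 0.274/100 = 6082.8 kg/ha
Step 3: N mineralized = N pool * rate%/100 = 6082.8 * 2.3/100 = 139.9 kg/ha/yr

139.9


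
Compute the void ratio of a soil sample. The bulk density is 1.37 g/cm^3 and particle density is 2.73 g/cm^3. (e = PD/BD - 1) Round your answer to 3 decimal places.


Step 1: e = PD / BD - 1
Step 2: e = 2.73 / 1.37 - 1
Step 3: e = 1.9927 - 1
Step 4: e = 0.993

0.993


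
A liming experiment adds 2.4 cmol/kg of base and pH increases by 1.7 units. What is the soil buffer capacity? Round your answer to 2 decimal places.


Step 1: BC = change in base / change in pH
Step 2: BC = 2.4 / 1.7
Step 3: BC = 1.41 cmol/(kg*pH unit)

1.41


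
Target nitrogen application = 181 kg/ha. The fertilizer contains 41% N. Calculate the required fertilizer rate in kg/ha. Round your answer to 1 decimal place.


Step 1: Fertilizer rate = target N / (N content / 100)
Step 2: Rate = 181 / (41 / 100)
Step 3: Rate = 181 / 0.41
Step 4: Rate = 441.5 kg/ha

441.5


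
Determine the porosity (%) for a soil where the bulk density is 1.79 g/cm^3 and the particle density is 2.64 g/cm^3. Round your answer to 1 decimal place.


Step 1: Formula: n = 100 * (1 - BD / PD)
Step 2: n = 100 * (1 - 1.79 / 2.64)
Step 3: n = 100 * (1 - 0.67803)
Step 4: n = 32.2%

32.2


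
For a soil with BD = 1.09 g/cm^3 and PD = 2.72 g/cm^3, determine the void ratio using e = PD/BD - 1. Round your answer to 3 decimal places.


Step 1: e = PD / BD - 1
Step 2: e = 2.72 / 1.09 - 1
Step 3: e = 2.49541 - 1
Step 4: e = 1.495

1.495


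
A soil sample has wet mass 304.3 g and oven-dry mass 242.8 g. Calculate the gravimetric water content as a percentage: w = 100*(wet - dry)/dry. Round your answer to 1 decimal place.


Step 1: Water mass = wet - dry = 304.3 - 242.8 = 61.5 g
Step 2: w = 100 * water mass / dry mass
Step 3: w = 100 * 61.5 / 242.8 = 25.3%

25.3


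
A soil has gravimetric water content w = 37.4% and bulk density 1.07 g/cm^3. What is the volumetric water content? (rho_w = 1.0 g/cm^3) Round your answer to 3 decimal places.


Step 1: theta = (w / 100) * BD / rho_w
Step 2: theta = (37.4 / 100) * 1.07 / 1.0
Step 3: theta = 0.374 * 1.07
Step 4: theta = 0.4

0.4


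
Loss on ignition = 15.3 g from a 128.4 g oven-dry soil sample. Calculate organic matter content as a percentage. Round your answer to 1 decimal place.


Step 1: OM% = 100 * LOI / sample mass
Step 2: OM = 100 * 15.3 / 128.4
Step 3: OM = 11.9%

11.9


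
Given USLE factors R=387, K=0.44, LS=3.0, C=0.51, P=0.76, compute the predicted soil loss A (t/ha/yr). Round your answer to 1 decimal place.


Step 1: A = R * K * LS * C * P
Step 2: R * K = 387 * 0.44 = 170.28
Step 3: (R*K) * LS = 170.28 * 3.0 = 510.84
Step 4: * C * P = 510.84 * 0.51 * 0.76 = 198.0
Step 5: A = 198.0 t/(ha*yr)

198.0


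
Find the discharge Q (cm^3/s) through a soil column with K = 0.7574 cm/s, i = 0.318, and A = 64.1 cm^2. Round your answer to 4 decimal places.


Step 1: Apply Darcy's law: Q = K * i * A
Step 2: Q = 0.7574 * 0.318 * 64.1
Step 3: Q = 15.4387 cm^3/s

15.4387


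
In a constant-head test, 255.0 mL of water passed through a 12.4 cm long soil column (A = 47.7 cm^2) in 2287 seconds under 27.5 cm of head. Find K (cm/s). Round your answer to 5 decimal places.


Step 1: K = Q * L / (A * t * h)
Step 2: Numerator = 255.0 * 12.4 = 3162.0
Step 3: Denominator = 47.7 * 2287 * 27.5 = 2999972.25
Step 4: K = 3162.0 / 2999972.25 = 0.00105 cm/s

0.00105


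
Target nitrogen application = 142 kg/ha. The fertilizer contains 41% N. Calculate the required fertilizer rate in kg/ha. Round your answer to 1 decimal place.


Step 1: Fertilizer rate = target N / (N content / 100)
Step 2: Rate = 142 / (41 / 100)
Step 3: Rate = 142 / 0.41
Step 4: Rate = 346.3 kg/ha

346.3


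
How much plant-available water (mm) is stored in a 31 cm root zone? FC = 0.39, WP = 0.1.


Step 1: Available water = (FC - WP) * depth * 10
Step 2: AW = (0.39 - 0.1) * 31 * 10
Step 3: AW = 0.29 * 31 * 10
Step 4: AW = 89.9 mm

89.9


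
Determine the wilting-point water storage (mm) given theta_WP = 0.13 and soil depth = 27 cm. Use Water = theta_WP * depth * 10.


Step 1: Water (mm) = theta_WP * depth * 10
Step 2: Water = 0.13 * 27 * 10
Step 3: Water = 35.1 mm

35.1


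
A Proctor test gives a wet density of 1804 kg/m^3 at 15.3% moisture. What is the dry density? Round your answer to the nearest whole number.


Step 1: Dry density = wet density / (1 + w/100)
Step 2: Dry density = 1804 / (1 + 15.3/100)
Step 3: Dry density = 1804 / 1.153
Step 4: Dry density = 1565 kg/m^3

1565


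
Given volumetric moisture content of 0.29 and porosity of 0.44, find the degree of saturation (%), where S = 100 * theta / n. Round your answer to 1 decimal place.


Step 1: S = 100 * theta_v / n
Step 2: S = 100 * 0.29 / 0.44
Step 3: S = 65.9%

65.9


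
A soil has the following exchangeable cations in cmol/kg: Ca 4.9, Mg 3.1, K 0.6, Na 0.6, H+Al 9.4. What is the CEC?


Step 1: CEC = Ca + Mg + K + Na + (H+Al)
Step 2: CEC = 4.9 + 3.1 + 0.6 + 0.6 + 9.4
Step 3: CEC = 18.6 cmol/kg

18.6


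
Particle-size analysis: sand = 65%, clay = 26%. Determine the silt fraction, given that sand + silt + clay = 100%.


Step 1: sand + silt + clay = 100%
Step 2: silt = 100 - sand - clay
Step 3: silt = 100 - 65 - 26
Step 4: silt = 9%

9


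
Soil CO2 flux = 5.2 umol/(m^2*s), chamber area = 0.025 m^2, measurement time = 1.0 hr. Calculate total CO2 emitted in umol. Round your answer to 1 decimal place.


Step 1: Convert time to seconds: 1.0 hr * 3600 = 3600.0 s
Step 2: Total = flux * area * time_s
Step 3: Total = 5.2 * 0.025 * 3600.0
Step 4: Total = 468.0 umol

468.0


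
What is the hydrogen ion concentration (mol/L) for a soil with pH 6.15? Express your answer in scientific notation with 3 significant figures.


Step 1: [H+] = 10^(-pH)
Step 2: [H+] = 10^(-6.15)
Step 3: [H+] = 7.08e-07 mol/L

7.08e-07


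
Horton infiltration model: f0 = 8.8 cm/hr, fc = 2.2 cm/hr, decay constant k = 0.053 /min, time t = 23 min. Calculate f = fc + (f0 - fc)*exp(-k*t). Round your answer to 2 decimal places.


Step 1: f = fc + (f0 - fc) * exp(-k * t)
Step 2: exp(-0.053 * 23) = 0.295526
Step 3: f = 2.2 + (8.8 - 2.2) * 0.295526
Step 4: f = 2.2 + 6.6 * 0.295526
Step 5: f = 4.15 cm/hr

4.15


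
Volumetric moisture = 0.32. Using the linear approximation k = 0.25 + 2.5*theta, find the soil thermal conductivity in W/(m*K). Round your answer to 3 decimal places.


Step 1: k = 0.25 + 2.5 * theta
Step 2: k = 0.25 + 2.5 * 0.32
Step 3: k = 0.25 + 0.8
Step 4: k = 1.05 W/(m*K)

1.05


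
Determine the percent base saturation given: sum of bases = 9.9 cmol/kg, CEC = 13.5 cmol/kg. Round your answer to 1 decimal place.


Step 1: BS = 100 * (sum of bases) / CEC
Step 2: BS = 100 * 9.9 / 13.5
Step 3: BS = 73.3%

73.3


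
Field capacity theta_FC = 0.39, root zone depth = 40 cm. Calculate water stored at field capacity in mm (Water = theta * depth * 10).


Step 1: Water (mm) = theta_FC * depth (cm) * 10
Step 2: Water = 0.39 * 40 * 10
Step 3: Water = 156.0 mm

156.0


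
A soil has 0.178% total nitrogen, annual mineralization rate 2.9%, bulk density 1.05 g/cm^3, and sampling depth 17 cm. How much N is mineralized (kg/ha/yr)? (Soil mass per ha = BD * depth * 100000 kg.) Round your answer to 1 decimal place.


Step 1: Soil mass per ha = BD * depth * 100000 = 1.05 * 17 * 100000 = 1785000 kg
Step 2: Total N pool = soil mass * N%/100 = 1785000 * 0.178/100 = 3177.3 kg/ha
Step 3: N mineralized = N pool * rate%/100 = 3177.3 * 2.9/100 = 92.1 kg/ha/yr

92.1


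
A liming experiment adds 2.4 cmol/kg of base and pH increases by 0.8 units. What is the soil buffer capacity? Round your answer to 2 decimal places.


Step 1: BC = change in base / change in pH
Step 2: BC = 2.4 / 0.8
Step 3: BC = 3.0 cmol/(kg*pH unit)

3.0


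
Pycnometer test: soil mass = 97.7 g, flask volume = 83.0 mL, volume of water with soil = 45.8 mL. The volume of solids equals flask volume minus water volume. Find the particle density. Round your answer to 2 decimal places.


Step 1: Volume of solids = flask volume - water volume with soil
Step 2: V_solids = 83.0 - 45.8 = 37.2 mL
Step 3: Particle density = mass / V_solids = 97.7 / 37.2 = 2.63 g/cm^3

2.63


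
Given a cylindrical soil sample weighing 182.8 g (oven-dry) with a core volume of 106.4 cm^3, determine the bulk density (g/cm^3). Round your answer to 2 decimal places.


Step 1: Identify the formula: BD = dry mass / volume
Step 2: Substitute values: BD = 182.8 / 106.4
Step 3: BD = 1.72 g/cm^3

1.72


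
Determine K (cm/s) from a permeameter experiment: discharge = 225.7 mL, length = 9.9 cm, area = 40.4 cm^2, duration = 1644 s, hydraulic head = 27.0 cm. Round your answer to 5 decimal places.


Step 1: K = Q * L / (A * t * h)
Step 2: Numerator = 225.7 * 9.9 = 2234.43
Step 3: Denominator = 40.4 * 1644 * 27.0 = 1793275.2
Step 4: K = 2234.43 / 1793275.2 = 0.00125 cm/s

0.00125


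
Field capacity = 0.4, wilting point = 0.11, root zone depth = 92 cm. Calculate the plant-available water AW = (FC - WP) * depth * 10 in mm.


Step 1: Available water = (FC - WP) * depth * 10
Step 2: AW = (0.4 - 0.11) * 92 * 10
Step 3: AW = 0.29 * 92 * 10
Step 4: AW = 266.8 mm

266.8


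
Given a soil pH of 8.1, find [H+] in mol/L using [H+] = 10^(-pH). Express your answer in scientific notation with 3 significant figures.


Step 1: [H+] = 10^(-pH)
Step 2: [H+] = 10^(-8.1)
Step 3: [H+] = 7.94e-09 mol/L

7.94e-09


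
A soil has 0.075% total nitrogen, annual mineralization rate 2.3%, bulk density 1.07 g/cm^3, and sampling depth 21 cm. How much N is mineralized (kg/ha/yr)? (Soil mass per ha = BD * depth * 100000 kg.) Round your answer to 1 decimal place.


Step 1: Soil mass per ha = BD * depth * 100000 = 1.07 * 21 * 100000 = 2247000 kg
Step 2: Total N pool = soil mass * N%/100 = 2247000 * 0.075/100 = 1685.25 kg/ha
Step 3: N mineralized = N pool * rate%/100 = 1685.25 * 2.3/100 = 38.8 kg/ha/yr

38.8


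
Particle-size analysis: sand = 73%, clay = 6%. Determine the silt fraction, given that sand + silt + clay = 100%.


Step 1: sand + silt + clay = 100%
Step 2: silt = 100 - sand - clay
Step 3: silt = 100 - 73 - 6
Step 4: silt = 21%

21


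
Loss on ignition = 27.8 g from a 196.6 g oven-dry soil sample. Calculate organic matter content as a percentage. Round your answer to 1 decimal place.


Step 1: OM% = 100 * LOI / sample mass
Step 2: OM = 100 * 27.8 / 196.6
Step 3: OM = 14.1%

14.1


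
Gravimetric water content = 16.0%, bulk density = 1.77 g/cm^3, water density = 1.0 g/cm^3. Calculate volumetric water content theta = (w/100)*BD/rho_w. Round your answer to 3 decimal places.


Step 1: theta = (w / 100) * BD / rho_w
Step 2: theta = (16.0 / 100) * 1.77 / 1.0
Step 3: theta = 0.16 * 1.77
Step 4: theta = 0.283

0.283


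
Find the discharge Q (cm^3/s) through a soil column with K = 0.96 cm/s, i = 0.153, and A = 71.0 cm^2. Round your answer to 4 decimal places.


Step 1: Apply Darcy's law: Q = K * i * A
Step 2: Q = 0.96 * 0.153 * 71.0
Step 3: Q = 10.4285 cm^3/s

10.4285


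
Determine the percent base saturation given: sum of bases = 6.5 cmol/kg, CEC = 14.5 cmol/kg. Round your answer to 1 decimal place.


Step 1: BS = 100 * (sum of bases) / CEC
Step 2: BS = 100 * 6.5 / 14.5
Step 3: BS = 44.8%

44.8


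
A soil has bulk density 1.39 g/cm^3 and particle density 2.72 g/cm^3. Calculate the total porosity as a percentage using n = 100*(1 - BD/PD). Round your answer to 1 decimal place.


Step 1: Formula: n = 100 * (1 - BD / PD)
Step 2: n = 100 * (1 - 1.39 / 2.72)
Step 3: n = 100 * (1 - 0.51103)
Step 4: n = 48.9%

48.9


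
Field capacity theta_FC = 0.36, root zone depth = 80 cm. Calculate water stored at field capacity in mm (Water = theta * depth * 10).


Step 1: Water (mm) = theta_FC * depth (cm) * 10
Step 2: Water = 0.36 * 80 * 10
Step 3: Water = 288.0 mm

288.0


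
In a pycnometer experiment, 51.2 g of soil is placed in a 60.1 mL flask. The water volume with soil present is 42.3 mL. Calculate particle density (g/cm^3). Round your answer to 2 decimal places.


Step 1: Volume of solids = flask volume - water volume with soil
Step 2: V_solids = 60.1 - 42.3 = 17.8 mL
Step 3: Particle density = mass / V_solids = 51.2 / 17.8 = 2.88 g/cm^3

2.88


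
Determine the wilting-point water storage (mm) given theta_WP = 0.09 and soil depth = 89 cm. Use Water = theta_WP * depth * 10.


Step 1: Water (mm) = theta_WP * depth * 10
Step 2: Water = 0.09 * 89 * 10
Step 3: Water = 80.1 mm

80.1


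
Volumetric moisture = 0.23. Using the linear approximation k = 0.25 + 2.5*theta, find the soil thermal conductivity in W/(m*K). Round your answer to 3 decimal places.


Step 1: k = 0.25 + 2.5 * theta
Step 2: k = 0.25 + 2.5 * 0.23
Step 3: k = 0.25 + 0.575
Step 4: k = 0.825 W/(m*K)

0.825


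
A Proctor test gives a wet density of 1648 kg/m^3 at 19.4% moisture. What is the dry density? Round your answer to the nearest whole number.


Step 1: Dry density = wet density / (1 + w/100)
Step 2: Dry density = 1648 / (1 + 19.4/100)
Step 3: Dry density = 1648 / 1.194
Step 4: Dry density = 1380 kg/m^3

1380


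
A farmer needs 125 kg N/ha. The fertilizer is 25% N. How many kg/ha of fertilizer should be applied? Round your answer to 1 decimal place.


Step 1: Fertilizer rate = target N / (N content / 100)
Step 2: Rate = 125 / (25 / 100)
Step 3: Rate = 125 / 0.25
Step 4: Rate = 500.0 kg/ha

500.0


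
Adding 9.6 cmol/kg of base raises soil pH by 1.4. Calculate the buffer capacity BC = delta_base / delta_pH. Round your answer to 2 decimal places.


Step 1: BC = change in base / change in pH
Step 2: BC = 9.6 / 1.4
Step 3: BC = 6.86 cmol/(kg*pH unit)

6.86


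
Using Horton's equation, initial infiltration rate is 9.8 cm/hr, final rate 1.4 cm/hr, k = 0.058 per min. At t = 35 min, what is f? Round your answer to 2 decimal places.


Step 1: f = fc + (f0 - fc) * exp(-k * t)
Step 2: exp(-0.058 * 35) = 0.131336
Step 3: f = 1.4 + (9.8 - 1.4) * 0.131336
Step 4: f = 1.4 + 8.4 * 0.131336
Step 5: f = 2.5 cm/hr

2.5


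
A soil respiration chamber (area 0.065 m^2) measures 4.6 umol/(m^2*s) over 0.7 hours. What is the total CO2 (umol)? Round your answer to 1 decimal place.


Step 1: Convert time to seconds: 0.7 hr * 3600 = 2520.0 s
Step 2: Total = flux * area * time_s
Step 3: Total = 4.6 * 0.065 * 2520.0
Step 4: Total = 753.5 umol

753.5


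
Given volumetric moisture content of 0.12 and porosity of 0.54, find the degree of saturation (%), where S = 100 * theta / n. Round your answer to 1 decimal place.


Step 1: S = 100 * theta_v / n
Step 2: S = 100 * 0.12 / 0.54
Step 3: S = 22.2%

22.2


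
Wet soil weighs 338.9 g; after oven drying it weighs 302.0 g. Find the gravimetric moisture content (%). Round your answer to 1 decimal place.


Step 1: Water mass = wet - dry = 338.9 - 302.0 = 36.9 g
Step 2: w = 100 * water mass / dry mass
Step 3: w = 100 * 36.9 / 302.0 = 12.2%

12.2


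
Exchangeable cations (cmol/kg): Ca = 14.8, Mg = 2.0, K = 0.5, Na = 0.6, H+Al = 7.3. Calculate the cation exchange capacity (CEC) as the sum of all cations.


Step 1: CEC = Ca + Mg + K + Na + (H+Al)
Step 2: CEC = 14.8 + 2.0 + 0.5 + 0.6 + 7.3
Step 3: CEC = 25.2 cmol/kg

25.2
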